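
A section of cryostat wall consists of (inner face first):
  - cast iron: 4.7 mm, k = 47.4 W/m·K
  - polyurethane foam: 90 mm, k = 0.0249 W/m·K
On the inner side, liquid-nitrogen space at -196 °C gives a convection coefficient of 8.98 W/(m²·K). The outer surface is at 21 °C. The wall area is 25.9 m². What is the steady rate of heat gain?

Using the resistance-network approach (series):
R_inner film = 1/(h_i·A) = 1/(8.98×25.9) = 0.0043 K/W
R_cast iron = L/(kA) = 0.0047/(47.4×25.9) = 3.828×10^-6 K/W
R_polyurethane foam = L/(kA) = 0.09/(0.0249×25.9) = 0.1396 K/W
R_total = 0.1439 K/W
Q = ΔT / R_total = 217 / 0.1439

Q ≈ 1510 W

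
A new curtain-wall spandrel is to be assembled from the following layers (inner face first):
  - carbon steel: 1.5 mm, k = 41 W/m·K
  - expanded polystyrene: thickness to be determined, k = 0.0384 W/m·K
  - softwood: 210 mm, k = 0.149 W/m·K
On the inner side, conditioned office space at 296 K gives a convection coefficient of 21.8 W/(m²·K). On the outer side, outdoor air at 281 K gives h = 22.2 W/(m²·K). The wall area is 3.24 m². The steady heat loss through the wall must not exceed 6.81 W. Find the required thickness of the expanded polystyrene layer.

Model the wall as resistances in series:
R_inner film = 1/(h_i·A) = 1/(21.8×3.24) = 0.01416 K/W
R_carbon steel = L/(kA) = 0.0015/(41×3.24) = 1.129×10^-5 K/W
R_softwood = L/(kA) = 0.21/(0.149×3.24) = 0.435 K/W
R_outer film = 1/(h_o·A) = 1/(22.2×3.24) = 0.0139 K/W
Sum of the known resistances R_other = 0.4631 K/W
Required total resistance R_tot = ΔT/Q_allow = 15/6.81 = 2.203 K/W
R_expanded polystyrene = R_tot − R_other = 1.74 K/W
L = R·k·A = 1.74×0.0384×3.24

L ≈ 216 mm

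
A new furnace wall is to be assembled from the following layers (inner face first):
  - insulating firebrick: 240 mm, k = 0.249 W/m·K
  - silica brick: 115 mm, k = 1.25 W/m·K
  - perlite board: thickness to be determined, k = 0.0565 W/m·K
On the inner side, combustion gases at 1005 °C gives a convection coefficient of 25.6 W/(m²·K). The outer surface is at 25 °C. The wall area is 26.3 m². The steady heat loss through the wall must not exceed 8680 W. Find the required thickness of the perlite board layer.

Using the resistance-network approach (series):
R_inner film = 1/(h_i·A) = 1/(25.6×26.3) = 0.001485 K/W
R_insulating firebrick = L/(kA) = 0.24/(0.249×26.3) = 0.03665 K/W
R_silica brick = L/(kA) = 0.115/(1.25×26.3) = 0.003498 K/W
Sum of the known resistances R_other = 0.04163 K/W
Required total resistance R_tot = ΔT/Q_allow = 980/8680 = 0.1129 K/W
R_perlite board = R_tot − R_other = 0.07127 K/W
L = R·k·A = 0.07127×0.0565×26.3

L ≈ 106 mm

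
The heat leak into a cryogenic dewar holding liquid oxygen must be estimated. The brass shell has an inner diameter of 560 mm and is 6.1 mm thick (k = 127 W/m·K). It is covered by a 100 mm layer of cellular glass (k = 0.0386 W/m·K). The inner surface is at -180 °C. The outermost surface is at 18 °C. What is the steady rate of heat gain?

Q ≈ 106 W

Each spherical layer contributes R = (1/r_i − 1/r_o)/(4πk):
R_brass shell = (1/0.28 − 1/0.2861)/(4π×127) = 4.771×10^-5 K/W
R_cellular glass = (1/0.2861 − 1/0.3861)/(4π×0.0386) = 1.866 K/W
R_total = 1.866 K/W
Q = ΔT/R_total = 198/1.866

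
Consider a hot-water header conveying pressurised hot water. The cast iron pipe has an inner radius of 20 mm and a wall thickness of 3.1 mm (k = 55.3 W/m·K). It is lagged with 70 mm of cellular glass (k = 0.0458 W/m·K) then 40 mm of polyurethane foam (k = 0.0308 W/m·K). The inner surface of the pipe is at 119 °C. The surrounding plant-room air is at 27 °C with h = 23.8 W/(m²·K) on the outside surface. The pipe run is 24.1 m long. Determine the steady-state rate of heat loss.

Treating each annulus and film as a series resistance:
R_cast iron pipe wall = ln(23.1/20)/(2π×55.3×24.1) = 1.721×10^-5 K/W
R_cellular glass = ln(93.1/23.1)/(2π×0.0458×24.1) = 0.201 K/W
R_polyurethane foam = ln(133.1/93.1)/(2π×0.0308×24.1) = 0.07664 K/W
R_outer film = 1/(h_o·2πr_oL) = 1/(23.8×2π×0.1331×24.1) = 0.002085 K/W
R_total = 0.2797 K/W
Q = ΔT/R_total = 92/0.2797

Q ≈ 329 W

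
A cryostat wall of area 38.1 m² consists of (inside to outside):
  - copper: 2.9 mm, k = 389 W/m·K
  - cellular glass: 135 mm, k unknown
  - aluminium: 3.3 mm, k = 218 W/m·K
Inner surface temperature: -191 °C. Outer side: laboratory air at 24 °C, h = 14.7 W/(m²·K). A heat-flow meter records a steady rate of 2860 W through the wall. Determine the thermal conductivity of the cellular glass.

k ≈ 0.0483 W/(m·K)

Thermal resistances in series:
R_copper = L/(kA) = 0.0029/(389×38.1) = 1.957×10^-7 K/W
R_aluminium = L/(kA) = 0.0033/(218×38.1) = 3.973×10^-7 K/W
R_outer film = 1/(h_o·A) = 1/(14.7×38.1) = 0.001785 K/W
Sum of known resistances R_other = 0.001786 K/W
Total R = ΔT/Q = 215/2860 = 0.07517 K/W
R_cellular glass = R_total − R_other = 0.07339 K/W
k = L/(R·A) = 0.135/(0.07339×38.1)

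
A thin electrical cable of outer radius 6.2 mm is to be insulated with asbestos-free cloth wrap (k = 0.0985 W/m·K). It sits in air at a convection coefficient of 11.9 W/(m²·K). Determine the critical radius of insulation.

r_cr ≈ 8.28 mm

For a cylinder r_cr = k/h = 0.0985/11.9
r_cr = 8.28 mm; since the bare radius (6.2 mm) is below r_cr, adding a thin layer of insulation will *increase* heat loss.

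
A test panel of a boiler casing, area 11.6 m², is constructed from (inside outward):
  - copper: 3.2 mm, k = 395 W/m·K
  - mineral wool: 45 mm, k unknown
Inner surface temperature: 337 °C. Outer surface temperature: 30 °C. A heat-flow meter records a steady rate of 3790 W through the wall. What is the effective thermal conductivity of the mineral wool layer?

k ≈ 0.0479 W/(m·K)

Treating each layer as a thermal resistance in series:
R_copper = L/(kA) = 0.0032/(395×11.6) = 6.984×10^-7 K/W
Sum of known resistances R_other = 6.984×10^-7 K/W
Total R = ΔT/Q = 307/3790 = 0.081 K/W
R_mineral wool = R_total − R_other = 0.081 K/W
k = L/(R·A) = 0.045/(0.081×11.6)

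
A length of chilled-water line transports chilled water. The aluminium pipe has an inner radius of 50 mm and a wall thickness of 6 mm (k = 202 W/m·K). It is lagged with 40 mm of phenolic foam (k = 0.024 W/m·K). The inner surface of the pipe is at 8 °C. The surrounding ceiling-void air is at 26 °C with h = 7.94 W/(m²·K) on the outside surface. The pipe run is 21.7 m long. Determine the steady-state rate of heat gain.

Radial resistances (cylindrical: R_cond = ln(r_o/r_i)/(2πkL), R_conv = 1/(h·2πrL)):
R_aluminium pipe wall = ln(56/50)/(2π×202×21.7) = 4.115×10^-6 K/W
R_phenolic foam = ln(96/56)/(2π×0.024×21.7) = 0.1647 K/W
R_outer film = 1/(h_o·2πr_oL) = 1/(7.94×2π×0.096×21.7) = 0.009622 K/W
R_total = 0.1743 K/W
Q = ΔT/R_total = 18/0.1743

Q ≈ 103 W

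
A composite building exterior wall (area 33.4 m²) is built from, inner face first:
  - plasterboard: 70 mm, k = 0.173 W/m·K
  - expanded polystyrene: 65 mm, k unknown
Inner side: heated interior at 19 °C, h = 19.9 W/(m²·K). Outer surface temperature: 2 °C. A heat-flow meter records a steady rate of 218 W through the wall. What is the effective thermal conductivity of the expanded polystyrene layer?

k ≈ 0.0302 W/(m·K)

Using the resistance-network approach (series):
R_inner film = 1/(h_i·A) = 1/(19.9×33.4) = 0.001505 K/W
R_plasterboard = L/(kA) = 0.07/(0.173×33.4) = 0.01211 K/W
Sum of known resistances R_other = 0.01362 K/W
Total R = ΔT/Q = 17/218 = 0.07798 K/W
R_expanded polystyrene = R_total − R_other = 0.06436 K/W
k = L/(R·A) = 0.065/(0.06436×33.4)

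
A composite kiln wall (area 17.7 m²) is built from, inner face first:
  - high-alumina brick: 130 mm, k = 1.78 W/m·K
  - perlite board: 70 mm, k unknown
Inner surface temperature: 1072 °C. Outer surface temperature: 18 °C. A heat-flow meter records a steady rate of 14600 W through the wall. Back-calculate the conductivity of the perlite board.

k ≈ 0.0581 W/(m·K)

Treating each layer as a thermal resistance in series:
R_high-alumina brick = L/(kA) = 0.13/(1.78×17.7) = 0.004126 K/W
Sum of known resistances R_other = 0.004126 K/W
Total R = ΔT/Q = 1054/14600 = 0.07219 K/W
R_perlite board = R_total − R_other = 0.06807 K/W
k = L/(R·A) = 0.07/(0.06807×17.7)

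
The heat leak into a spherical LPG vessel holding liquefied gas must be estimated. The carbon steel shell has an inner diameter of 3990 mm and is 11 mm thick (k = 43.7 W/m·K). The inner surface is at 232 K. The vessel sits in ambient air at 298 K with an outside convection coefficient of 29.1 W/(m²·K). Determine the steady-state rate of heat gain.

Q ≈ 96400 W

Radial (spherical) resistances in series:
R_carbon steel shell = (1/1.995 − 1/2.006)/(4π×43.7) = 5.005×10^-6 K/W
R_outer film = 1/(h·4πr_o²) = 1/(29.1×4π×2.006²) = 6.796×10^-4 K/W
R_total = 6.846×10^-4 K/W
Q = ΔT/R_total = 66/6.846×10^-4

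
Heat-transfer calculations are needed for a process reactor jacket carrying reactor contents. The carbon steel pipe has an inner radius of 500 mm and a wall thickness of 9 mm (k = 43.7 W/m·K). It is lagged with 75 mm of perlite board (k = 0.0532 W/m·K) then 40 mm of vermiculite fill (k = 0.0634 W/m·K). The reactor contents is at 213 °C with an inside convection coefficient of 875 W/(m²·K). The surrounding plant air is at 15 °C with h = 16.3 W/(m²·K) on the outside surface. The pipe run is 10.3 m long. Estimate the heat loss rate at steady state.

Q ≈ 3440 W

Cylindrical conduction, so R = ln(r₂/r₁)/(2πkL) per layer, in series:
R_inner film = 1/(h_i·2πr₁L) = 1/(875×2π×0.5×10.3) = 3.532×10^-5 K/W
R_carbon steel pipe wall = ln(509/500)/(2π×43.7×10.3) = 6.308×10^-6 K/W
R_perlite board = ln(584/509)/(2π×0.0532×10.3) = 0.03992 K/W
R_vermiculite fill = ln(624/584)/(2π×0.0634×10.3) = 0.01615 K/W
R_outer film = 1/(h_o·2πr_oL) = 1/(16.3×2π×0.624×10.3) = 0.001519 K/W
R_total = 0.05763 K/W
Q = ΔT/R_total = 198/0.05763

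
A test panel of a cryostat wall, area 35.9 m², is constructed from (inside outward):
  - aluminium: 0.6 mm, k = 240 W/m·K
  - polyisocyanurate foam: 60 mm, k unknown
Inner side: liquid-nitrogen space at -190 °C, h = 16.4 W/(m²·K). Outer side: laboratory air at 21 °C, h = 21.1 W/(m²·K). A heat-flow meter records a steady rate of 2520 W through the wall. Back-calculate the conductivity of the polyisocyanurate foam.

k ≈ 0.0207 W/(m·K)

Using the resistance-network approach (series):
R_inner film = 1/(h_i·A) = 1/(16.4×35.9) = 0.001698 K/W
R_aluminium = L/(kA) = 0.0006/(240×35.9) = 6.964×10^-8 K/W
R_outer film = 1/(h_o·A) = 1/(21.1×35.9) = 0.00132 K/W
Sum of known resistances R_other = 0.003019 K/W
Total R = ΔT/Q = 211/2520 = 0.08373 K/W
R_polyisocyanurate foam = R_total − R_other = 0.08071 K/W
k = L/(R·A) = 0.06/(0.08071×35.9)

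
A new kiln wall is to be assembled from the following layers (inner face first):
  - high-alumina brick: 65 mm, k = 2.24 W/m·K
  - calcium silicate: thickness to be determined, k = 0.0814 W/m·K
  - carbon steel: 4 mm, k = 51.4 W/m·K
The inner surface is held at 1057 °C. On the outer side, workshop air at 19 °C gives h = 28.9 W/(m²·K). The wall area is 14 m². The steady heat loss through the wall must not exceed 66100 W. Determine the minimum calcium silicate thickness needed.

L ≈ 12.7 mm

Using the resistance-network approach (series):
R_high-alumina brick = L/(kA) = 0.065/(2.24×14) = 0.002073 K/W
R_carbon steel = L/(kA) = 0.004/(51.4×14) = 5.559×10^-6 K/W
R_outer film = 1/(h_o·A) = 1/(28.9×14) = 0.002472 K/W
Sum of the known resistances R_other = 0.00455 K/W
Required total resistance R_tot = ΔT/Q_allow = 1038/66100 = 0.0157 K/W
R_calcium silicate = R_tot − R_other = 0.01115 K/W
L = R·k·A = 0.01115×0.0814×14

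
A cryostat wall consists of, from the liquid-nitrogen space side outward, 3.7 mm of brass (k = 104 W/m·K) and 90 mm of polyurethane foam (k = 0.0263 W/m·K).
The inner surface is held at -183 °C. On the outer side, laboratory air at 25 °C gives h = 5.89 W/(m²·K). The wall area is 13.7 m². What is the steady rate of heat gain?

Q ≈ 793 W

Treating each layer as a thermal resistance in series:
R_brass = L/(kA) = 0.0037/(104×13.7) = 2.597×10^-6 K/W
R_polyurethane foam = L/(kA) = 0.09/(0.0263×13.7) = 0.2498 K/W
R_outer film = 1/(h_o·A) = 1/(5.89×13.7) = 0.01239 K/W
R_total = 0.2622 K/W
Q = ΔT / R_total = 208 / 0.2622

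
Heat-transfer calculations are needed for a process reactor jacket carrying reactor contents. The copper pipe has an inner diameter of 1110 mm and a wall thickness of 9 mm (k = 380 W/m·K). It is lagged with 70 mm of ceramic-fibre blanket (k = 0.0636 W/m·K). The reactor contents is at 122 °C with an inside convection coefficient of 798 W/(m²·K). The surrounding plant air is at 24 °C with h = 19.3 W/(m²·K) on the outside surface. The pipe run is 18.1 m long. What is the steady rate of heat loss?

Treating each annulus and film as a series resistance:
R_inner film = 1/(h_i·2πr₁L) = 1/(798×2π×0.555×18.1) = 1.985×10^-5 K/W
R_copper pipe wall = ln(564/555)/(2π×380×18.1) = 3.722×10^-7 K/W
R_ceramic-fibre blanket = ln(634/564)/(2π×0.0636×18.1) = 0.01618 K/W
R_outer film = 1/(h_o·2πr_oL) = 1/(19.3×2π×0.634×18.1) = 7.186×10^-4 K/W
R_total = 0.01691 K/W
Q = ΔT/R_total = 98/0.01691

Q ≈ 5790 W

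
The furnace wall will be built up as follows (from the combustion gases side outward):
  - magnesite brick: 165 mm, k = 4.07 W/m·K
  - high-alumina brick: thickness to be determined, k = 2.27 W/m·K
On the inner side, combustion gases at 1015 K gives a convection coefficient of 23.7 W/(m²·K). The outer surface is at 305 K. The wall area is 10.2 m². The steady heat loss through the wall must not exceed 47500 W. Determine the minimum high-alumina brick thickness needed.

Series thermal resistances:
R_inner film = 1/(h_i·A) = 1/(23.7×10.2) = 0.004137 K/W
R_magnesite brick = L/(kA) = 0.165/(4.07×10.2) = 0.003975 K/W
Sum of the known resistances R_other = 0.008111 K/W
Required total resistance R_tot = ΔT/Q_allow = 710/47500 = 0.01495 K/W
R_high-alumina brick = R_tot − R_other = 0.006836 K/W
L = R·k·A = 0.006836×2.27×10.2

L ≈ 158 mm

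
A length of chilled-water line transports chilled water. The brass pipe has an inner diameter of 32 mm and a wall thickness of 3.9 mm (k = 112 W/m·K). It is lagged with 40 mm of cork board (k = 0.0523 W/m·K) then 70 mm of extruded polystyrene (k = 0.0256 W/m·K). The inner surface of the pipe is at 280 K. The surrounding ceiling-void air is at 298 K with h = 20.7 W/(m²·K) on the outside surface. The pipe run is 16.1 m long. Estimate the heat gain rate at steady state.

Q ≈ 35.2 W

Per-layer cylindrical resistances, series-summed:
R_brass pipe wall = ln(19.9/16)/(2π×112×16.1) = 1.925×10^-5 K/W
R_cork board = ln(59.9/19.9)/(2π×0.0523×16.1) = 0.2083 K/W
R_extruded polystyrene = ln(129.9/59.9)/(2π×0.0256×16.1) = 0.2989 K/W
R_outer film = 1/(h_o·2πr_oL) = 1/(20.7×2π×0.1299×16.1) = 0.003676 K/W
R_total = 0.5109 K/W
Q = ΔT/R_total = 18/0.5109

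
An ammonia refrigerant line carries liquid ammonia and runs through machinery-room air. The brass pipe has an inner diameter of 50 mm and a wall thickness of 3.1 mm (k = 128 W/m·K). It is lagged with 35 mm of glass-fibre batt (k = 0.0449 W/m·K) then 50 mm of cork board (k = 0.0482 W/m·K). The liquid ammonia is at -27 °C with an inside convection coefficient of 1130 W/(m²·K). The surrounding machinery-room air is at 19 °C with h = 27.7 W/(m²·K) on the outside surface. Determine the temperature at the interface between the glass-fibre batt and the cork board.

T ≈ 0.246 °C

Per-layer cylindrical resistances, series-summed:
R_inner film = 1/(h_i·2πr₁L) = 1/(1130×2π×0.025×1) = 0.005634 K/W
R_brass pipe wall = ln(28.1/25)/(2π×128×1) = 1.453×10^-4 K/W
R_glass-fibre batt = ln(63.1/28.1)/(2π×0.0449×1) = 2.867 K/W
R_cork board = ln(113.1/63.1)/(2π×0.0482×1) = 1.927 K/W
R_outer film = 1/(h_o·2πr_oL) = 1/(27.7×2π×0.1131×1) = 0.0508 K/W
R_total = 4.851 K/W
Q = ΔT/R_total = 46/4.851
Q = 9.48 W/m
T_interface = T_inner + Q·ΣR(inner→interface) = -27 + 9.48×2.873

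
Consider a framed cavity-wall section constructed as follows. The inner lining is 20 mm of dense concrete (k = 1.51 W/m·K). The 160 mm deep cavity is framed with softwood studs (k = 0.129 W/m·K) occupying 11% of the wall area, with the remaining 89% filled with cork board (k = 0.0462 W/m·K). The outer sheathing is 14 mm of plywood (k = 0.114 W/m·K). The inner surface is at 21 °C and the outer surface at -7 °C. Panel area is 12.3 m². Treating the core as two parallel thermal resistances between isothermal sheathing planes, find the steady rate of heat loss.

Sheathing layers in series; stud and cavity paths in parallel between them.
R_inner = 0.02/(1.51×12.3) = 0.001077 K/W
R_stud  = 0.16/(0.129×0.11×12.3) = 0.9167 K/W
R_cav   = 0.16/(0.0462×0.89×12.3) = 0.3164 K/W
1/R_core = 1/R_stud + 1/R_cav → R_core = 0.2352 K/W
R_outer = 0.014/(0.114×12.3) = 0.009984 K/W
R_total = 0.2463 K/W
Q = ΔT/R_total = 28/0.2463

Q ≈ 114 W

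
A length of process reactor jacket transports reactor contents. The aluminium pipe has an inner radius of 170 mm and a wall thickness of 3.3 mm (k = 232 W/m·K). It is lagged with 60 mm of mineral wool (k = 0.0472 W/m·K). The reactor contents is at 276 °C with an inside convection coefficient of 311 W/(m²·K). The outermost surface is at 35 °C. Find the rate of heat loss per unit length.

Per-layer cylindrical resistances, series-summed:
R_inner film = 1/(h_i·2πr₁L) = 1/(311×2π×0.17×1) = 0.00301 K/W
R_aluminium pipe wall = ln(173.3/170)/(2π×232×1) = 1.319×10^-5 K/W
R_mineral wool = ln(233.3/173.3)/(2π×0.0472×1) = 1.002 K/W
R_total = 1.006 K/W
Q = ΔT/R_total = 241/1.006

q′ ≈ 240 W/m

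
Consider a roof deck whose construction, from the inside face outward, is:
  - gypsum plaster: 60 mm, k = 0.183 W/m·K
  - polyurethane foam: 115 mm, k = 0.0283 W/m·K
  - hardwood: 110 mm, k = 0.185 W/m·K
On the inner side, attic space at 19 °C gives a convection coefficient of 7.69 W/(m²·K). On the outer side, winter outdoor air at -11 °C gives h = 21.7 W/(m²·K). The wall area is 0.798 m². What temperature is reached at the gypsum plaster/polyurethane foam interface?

Model the wall as resistances in series:
R_inner film = 1/(h_i·A) = 1/(7.69×0.798) = 0.163 K/W
R_gypsum plaster = L/(kA) = 0.06/(0.183×0.798) = 0.4109 K/W
R_polyurethane foam = L/(kA) = 0.115/(0.0283×0.798) = 5.092 K/W
R_hardwood = L/(kA) = 0.11/(0.185×0.798) = 0.7451 K/W
R_outer film = 1/(h_o·A) = 1/(21.7×0.798) = 0.05775 K/W
R_total = 6.469 K/W;  Q = ΔT/R_total = 30/6.469 = 4.638 W
T_interface = T_inner − Q·ΣR(inner→interface) = 19 − 4.64×0.5738

T ≈ 16.3 °C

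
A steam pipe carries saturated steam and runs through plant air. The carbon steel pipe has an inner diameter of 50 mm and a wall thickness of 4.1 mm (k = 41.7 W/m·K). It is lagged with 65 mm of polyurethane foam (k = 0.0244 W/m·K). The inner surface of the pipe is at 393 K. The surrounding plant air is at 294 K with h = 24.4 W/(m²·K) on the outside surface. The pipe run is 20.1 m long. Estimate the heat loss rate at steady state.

Q ≈ 258 W

Treating each annulus and film as a series resistance:
R_carbon steel pipe wall = ln(29.1/25)/(2π×41.7×20.1) = 2.884×10^-5 K/W
R_polyurethane foam = ln(94.1/29.1)/(2π×0.0244×20.1) = 0.3809 K/W
R_outer film = 1/(h_o·2πr_oL) = 1/(24.4×2π×0.0941×20.1) = 0.003449 K/W
R_total = 0.3843 K/W
Q = ΔT/R_total = 99/0.3843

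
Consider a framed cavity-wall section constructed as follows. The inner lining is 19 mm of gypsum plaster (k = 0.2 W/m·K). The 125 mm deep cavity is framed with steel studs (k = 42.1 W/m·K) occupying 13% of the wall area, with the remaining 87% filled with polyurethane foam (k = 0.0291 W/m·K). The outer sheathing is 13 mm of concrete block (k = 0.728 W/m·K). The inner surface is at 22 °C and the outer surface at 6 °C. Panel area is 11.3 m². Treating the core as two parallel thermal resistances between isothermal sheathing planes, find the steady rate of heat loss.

Sheathing layers in series; stud and cavity paths in parallel between them.
R_inner = 0.019/(0.2×11.3) = 0.008407 K/W
R_stud  = 0.125/(42.1×0.13×11.3) = 0.002021 K/W
R_cav   = 0.125/(0.0291×0.87×11.3) = 0.4369 K/W
1/R_core = 1/R_stud + 1/R_cav → R_core = 0.002012 K/W
R_outer = 0.013/(0.728×11.3) = 0.00158 K/W
R_total = 0.012 K/W
Q = ΔT/R_total = 16/0.012

Q ≈ 1330 W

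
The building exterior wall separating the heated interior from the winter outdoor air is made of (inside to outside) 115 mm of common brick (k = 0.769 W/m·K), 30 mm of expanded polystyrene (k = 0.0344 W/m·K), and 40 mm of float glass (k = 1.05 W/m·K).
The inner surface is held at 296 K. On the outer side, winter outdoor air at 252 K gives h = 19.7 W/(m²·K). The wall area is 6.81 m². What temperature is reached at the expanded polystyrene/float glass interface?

T ≈ 256 K

Treating each layer as a thermal resistance in series:
R_common brick = L/(kA) = 0.115/(0.769×6.81) = 0.02196 K/W
R_expanded polystyrene = L/(kA) = 0.03/(0.0344×6.81) = 0.1281 K/W
R_float glass = L/(kA) = 0.04/(1.05×6.81) = 0.005594 K/W
R_outer film = 1/(h_o·A) = 1/(19.7×6.81) = 0.007454 K/W
R_total = 0.1631 K/W;  Q = ΔT/R_total = 44/0.1631 = 269.8 W
T_interface = T_inner − Q·ΣR(inner→interface) = 296 − 270×0.15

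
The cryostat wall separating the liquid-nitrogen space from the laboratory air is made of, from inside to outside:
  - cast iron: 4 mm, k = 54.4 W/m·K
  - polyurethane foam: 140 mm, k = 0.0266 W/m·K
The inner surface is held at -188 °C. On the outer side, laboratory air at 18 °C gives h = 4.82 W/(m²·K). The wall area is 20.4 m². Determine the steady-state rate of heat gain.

Treating each layer as a thermal resistance in series:
R_cast iron = L/(kA) = 0.004/(54.4×20.4) = 3.604×10^-6 K/W
R_polyurethane foam = L/(kA) = 0.14/(0.0266×20.4) = 0.258 K/W
R_outer film = 1/(h_o·A) = 1/(4.82×20.4) = 0.01017 K/W
R_total = 0.2682 K/W
Q = ΔT / R_total = 206 / 0.2682

Q ≈ 768 W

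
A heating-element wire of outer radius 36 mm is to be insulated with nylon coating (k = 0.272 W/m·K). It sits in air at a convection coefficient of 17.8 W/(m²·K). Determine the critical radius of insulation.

For a cylinder r_cr = k/h = 0.272/17.8
r_cr = 15.3 mm; since the bare radius (36 mm) is above r_cr, any added insulation will reduce heat loss.

r_cr ≈ 15.3 mm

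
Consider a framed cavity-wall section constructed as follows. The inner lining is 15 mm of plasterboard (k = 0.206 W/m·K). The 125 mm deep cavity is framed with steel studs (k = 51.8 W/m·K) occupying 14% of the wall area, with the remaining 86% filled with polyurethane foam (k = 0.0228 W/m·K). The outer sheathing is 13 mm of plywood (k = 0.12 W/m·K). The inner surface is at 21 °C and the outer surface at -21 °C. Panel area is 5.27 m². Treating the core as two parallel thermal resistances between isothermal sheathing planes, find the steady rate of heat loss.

Q ≈ 1120 W

Sheathing layers in series; stud and cavity paths in parallel between them.
R_inner = 0.015/(0.206×5.27) = 0.01382 K/W
R_stud  = 0.125/(51.8×0.14×5.27) = 0.003271 K/W
R_cav   = 0.125/(0.0228×0.86×5.27) = 1.21 K/W
1/R_core = 1/R_stud + 1/R_cav → R_core = 0.003262 K/W
R_outer = 0.013/(0.12×5.27) = 0.02056 K/W
R_total = 0.03764 K/W
Q = ΔT/R_total = 42/0.03764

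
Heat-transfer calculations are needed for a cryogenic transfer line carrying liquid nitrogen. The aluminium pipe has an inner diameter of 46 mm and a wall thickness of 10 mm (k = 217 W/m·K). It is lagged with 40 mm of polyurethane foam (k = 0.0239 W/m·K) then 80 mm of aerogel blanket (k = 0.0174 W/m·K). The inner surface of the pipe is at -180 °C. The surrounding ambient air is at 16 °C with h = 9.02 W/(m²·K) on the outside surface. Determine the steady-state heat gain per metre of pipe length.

Per-layer cylindrical resistances, series-summed:
R_aluminium pipe wall = ln(33/23)/(2π×217×1) = 2.648×10^-4 K/W
R_polyurethane foam = ln(73/33)/(2π×0.0239×1) = 5.287 K/W
R_aerogel blanket = ln(153/73)/(2π×0.0174×1) = 6.768 K/W
R_outer film = 1/(h_o·2πr_oL) = 1/(9.02×2π×0.153×1) = 0.1153 K/W
R_total = 12.17 K/W
Q = ΔT/R_total = 196/12.17

q′ ≈ 16.1 W/m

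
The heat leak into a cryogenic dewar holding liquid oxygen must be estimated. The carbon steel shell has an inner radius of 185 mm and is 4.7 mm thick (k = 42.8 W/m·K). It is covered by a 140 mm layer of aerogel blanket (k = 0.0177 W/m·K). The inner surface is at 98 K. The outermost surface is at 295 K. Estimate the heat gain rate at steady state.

Q ≈ 19.6 W

Radial (spherical) resistances in series:
R_carbon steel shell = (1/0.185 − 1/0.1897)/(4π×42.8) = 2.49×10^-4 K/W
R_aerogel blanket = (1/0.1897 − 1/0.3297)/(4π×0.0177) = 10.06 K/W
R_total = 10.06 K/W
Q = ΔT/R_total = 197/10.06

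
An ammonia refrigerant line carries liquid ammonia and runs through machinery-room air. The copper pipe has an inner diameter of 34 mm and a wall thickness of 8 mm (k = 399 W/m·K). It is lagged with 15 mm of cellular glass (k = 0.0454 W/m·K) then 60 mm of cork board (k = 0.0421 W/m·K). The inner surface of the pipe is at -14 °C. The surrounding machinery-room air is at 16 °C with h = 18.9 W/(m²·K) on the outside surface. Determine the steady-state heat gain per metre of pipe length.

Cylindrical conduction, so R = ln(r₂/r₁)/(2πkL) per layer, in series:
R_copper pipe wall = ln(25/17)/(2π×399×1) = 1.538×10^-4 K/W
R_cellular glass = ln(40/25)/(2π×0.0454×1) = 1.648 K/W
R_cork board = ln(100/40)/(2π×0.0421×1) = 3.464 K/W
R_outer film = 1/(h_o·2πr_oL) = 1/(18.9×2π×0.1×1) = 0.08421 K/W
R_total = 5.196 K/W
Q = ΔT/R_total = 30/5.196

q′ ≈ 5.77 W/m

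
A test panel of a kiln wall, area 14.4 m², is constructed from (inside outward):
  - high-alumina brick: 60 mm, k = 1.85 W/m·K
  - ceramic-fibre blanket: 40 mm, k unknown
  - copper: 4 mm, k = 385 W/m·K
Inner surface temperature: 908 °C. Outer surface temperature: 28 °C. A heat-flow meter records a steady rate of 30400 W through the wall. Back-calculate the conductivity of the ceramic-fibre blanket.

Using the resistance-network approach (series):
R_high-alumina brick = L/(kA) = 0.06/(1.85×14.4) = 0.002252 K/W
R_copper = L/(kA) = 0.004/(385×14.4) = 7.215×10^-7 K/W
Sum of known resistances R_other = 0.002253 K/W
Total R = ΔT/Q = 880/30400 = 0.02895 K/W
R_ceramic-fibre blanket = R_total − R_other = 0.02669 K/W
k = L/(R·A) = 0.04/(0.02669×14.4)

k ≈ 0.104 W/(m·K)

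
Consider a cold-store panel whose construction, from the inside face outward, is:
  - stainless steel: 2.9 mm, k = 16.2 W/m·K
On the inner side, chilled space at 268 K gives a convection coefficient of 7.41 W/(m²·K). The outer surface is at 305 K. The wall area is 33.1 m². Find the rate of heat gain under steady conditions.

Treating each layer as a thermal resistance in series:
R_inner film = 1/(h_i·A) = 1/(7.41×33.1) = 0.004077 K/W
R_stainless steel = L/(kA) = 0.0029/(16.2×33.1) = 5.408×10^-6 K/W
R_total = 0.004083 K/W
Q = ΔT / R_total = 37 / 0.004083

Q ≈ 9060 W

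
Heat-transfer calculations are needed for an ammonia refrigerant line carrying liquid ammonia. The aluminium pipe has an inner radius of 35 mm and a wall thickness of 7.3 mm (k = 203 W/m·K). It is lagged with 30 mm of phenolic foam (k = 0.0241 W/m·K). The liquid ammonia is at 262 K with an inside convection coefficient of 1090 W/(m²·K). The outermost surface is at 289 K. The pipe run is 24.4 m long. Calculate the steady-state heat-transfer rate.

Per-layer cylindrical resistances, series-summed:
R_inner film = 1/(h_i·2πr₁L) = 1/(1090×2π×0.035×24.4) = 1.71×10^-4 K/W
R_aluminium pipe wall = ln(42.3/35)/(2π×203×24.4) = 6.087×10^-6 K/W
R_phenolic foam = ln(72.3/42.3)/(2π×0.0241×24.4) = 0.1451 K/W
R_total = 0.1453 K/W
Q = ΔT/R_total = 27/0.1453

Q ≈ 186 W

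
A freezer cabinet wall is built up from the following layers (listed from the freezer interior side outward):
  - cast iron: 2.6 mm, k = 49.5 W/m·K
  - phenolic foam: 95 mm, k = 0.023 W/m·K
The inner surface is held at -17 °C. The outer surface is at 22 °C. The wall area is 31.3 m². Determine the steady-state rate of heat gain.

Series thermal resistances:
R_cast iron = L/(kA) = 0.0026/(49.5×31.3) = 1.678×10^-6 K/W
R_phenolic foam = L/(kA) = 0.095/(0.023×31.3) = 0.132 K/W
R_total = 0.132 K/W
Q = ΔT / R_total = 39 / 0.132

Q ≈ 296 W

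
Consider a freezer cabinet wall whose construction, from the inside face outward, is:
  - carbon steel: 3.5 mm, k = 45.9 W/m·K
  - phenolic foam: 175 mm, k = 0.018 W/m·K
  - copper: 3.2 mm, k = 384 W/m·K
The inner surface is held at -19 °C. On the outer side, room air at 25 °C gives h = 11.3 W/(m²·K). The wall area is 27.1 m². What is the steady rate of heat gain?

Model the wall as resistances in series:
R_carbon steel = L/(kA) = 0.0035/(45.9×27.1) = 2.814×10^-6 K/W
R_phenolic foam = L/(kA) = 0.175/(0.018×27.1) = 0.3588 K/W
R_copper = L/(kA) = 0.0032/(384×27.1) = 3.075×10^-7 K/W
R_outer film = 1/(h_o·A) = 1/(11.3×27.1) = 0.003266 K/W
R_total = 0.362 K/W
Q = ΔT / R_total = 44 / 0.362

Q ≈ 122 W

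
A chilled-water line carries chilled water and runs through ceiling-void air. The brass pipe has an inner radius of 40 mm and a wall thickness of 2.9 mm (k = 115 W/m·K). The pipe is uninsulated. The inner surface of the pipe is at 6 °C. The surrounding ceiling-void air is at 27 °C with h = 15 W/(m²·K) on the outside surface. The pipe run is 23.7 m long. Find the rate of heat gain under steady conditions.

Q ≈ 2010 W

For a radial system each layer contributes R = ln(r_out/r_in)/(2πkL); films add R = 1/(hA).
R_brass pipe wall = ln(42.9/40)/(2π×115×23.7) = 4.087×10^-6 K/W
R_outer film = 1/(h_o·2πr_oL) = 1/(15×2π×0.0429×23.7) = 0.01044 K/W
R_total = 0.01044 K/W
Q = ΔT/R_total = 21/0.01044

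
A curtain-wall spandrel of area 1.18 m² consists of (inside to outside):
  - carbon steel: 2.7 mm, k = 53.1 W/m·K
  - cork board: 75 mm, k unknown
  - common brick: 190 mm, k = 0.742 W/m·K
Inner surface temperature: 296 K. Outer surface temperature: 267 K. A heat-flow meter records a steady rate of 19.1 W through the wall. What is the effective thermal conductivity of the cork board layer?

k ≈ 0.0488 W/(m·K)

Using the resistance-network approach (series):
R_carbon steel = L/(kA) = 0.0027/(53.1×1.18) = 4.309×10^-5 K/W
R_common brick = L/(kA) = 0.19/(0.742×1.18) = 0.217 K/W
Sum of known resistances R_other = 0.217 K/W
Total R = ΔT/Q = 29/19.1 = 1.518 K/W
R_cork board = R_total − R_other = 1.301 K/W
k = L/(R·A) = 0.075/(1.301×1.18)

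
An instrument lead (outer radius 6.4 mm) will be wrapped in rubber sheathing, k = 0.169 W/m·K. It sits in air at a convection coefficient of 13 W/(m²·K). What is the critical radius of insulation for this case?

r_cr ≈ 13 mm

For a cylinder r_cr = k/h = 0.169/13
r_cr = 13 mm; since the bare radius (6.4 mm) is below r_cr, adding a thin layer of insulation will *increase* heat loss.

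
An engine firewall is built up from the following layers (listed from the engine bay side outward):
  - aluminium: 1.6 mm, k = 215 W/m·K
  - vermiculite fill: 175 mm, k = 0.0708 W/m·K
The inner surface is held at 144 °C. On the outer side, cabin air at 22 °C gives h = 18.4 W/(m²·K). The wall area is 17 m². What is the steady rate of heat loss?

Q ≈ 821 W

Model the wall as resistances in series:
R_aluminium = L/(kA) = 0.0016/(215×17) = 4.378×10^-7 K/W
R_vermiculite fill = L/(kA) = 0.175/(0.0708×17) = 0.1454 K/W
R_outer film = 1/(h_o·A) = 1/(18.4×17) = 0.003197 K/W
R_total = 0.1486 K/W
Q = ΔT / R_total = 122 / 0.1486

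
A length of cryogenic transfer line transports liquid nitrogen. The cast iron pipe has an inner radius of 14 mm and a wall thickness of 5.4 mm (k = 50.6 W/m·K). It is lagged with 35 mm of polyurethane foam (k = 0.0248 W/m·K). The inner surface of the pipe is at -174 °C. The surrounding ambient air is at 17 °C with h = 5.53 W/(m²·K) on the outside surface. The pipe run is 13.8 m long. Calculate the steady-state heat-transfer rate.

Q ≈ 369 W

Treating each annulus and film as a series resistance:
R_cast iron pipe wall = ln(19.4/14)/(2π×50.6×13.8) = 7.435×10^-5 K/W
R_polyurethane foam = ln(54.4/19.4)/(2π×0.0248×13.8) = 0.4795 K/W
R_outer film = 1/(h_o·2πr_oL) = 1/(5.53×2π×0.0544×13.8) = 0.03834 K/W
R_total = 0.5179 K/W
Q = ΔT/R_total = 191/0.5179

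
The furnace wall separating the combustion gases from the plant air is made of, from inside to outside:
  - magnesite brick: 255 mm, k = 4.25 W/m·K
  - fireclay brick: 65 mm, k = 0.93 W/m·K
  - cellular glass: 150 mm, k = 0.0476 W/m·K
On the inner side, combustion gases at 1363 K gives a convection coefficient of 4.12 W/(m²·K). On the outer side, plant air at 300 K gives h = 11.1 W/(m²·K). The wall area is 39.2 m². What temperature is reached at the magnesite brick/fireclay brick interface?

Treating each layer as a thermal resistance in series:
R_inner film = 1/(h_i·A) = 1/(4.12×39.2) = 0.006192 K/W
R_magnesite brick = L/(kA) = 0.255/(4.25×39.2) = 0.001531 K/W
R_fireclay brick = L/(kA) = 0.065/(0.93×39.2) = 0.001783 K/W
R_cellular glass = L/(kA) = 0.15/(0.0476×39.2) = 0.08039 K/W
R_outer film = 1/(h_o·A) = 1/(11.1×39.2) = 0.002298 K/W
R_total = 0.09219 K/W;  Q = ΔT/R_total = 1063/0.09219 = 11530 W
T_interface = T_inner − Q·ΣR(inner→interface) = 1363 − 11500×0.007722

T ≈ 1270 K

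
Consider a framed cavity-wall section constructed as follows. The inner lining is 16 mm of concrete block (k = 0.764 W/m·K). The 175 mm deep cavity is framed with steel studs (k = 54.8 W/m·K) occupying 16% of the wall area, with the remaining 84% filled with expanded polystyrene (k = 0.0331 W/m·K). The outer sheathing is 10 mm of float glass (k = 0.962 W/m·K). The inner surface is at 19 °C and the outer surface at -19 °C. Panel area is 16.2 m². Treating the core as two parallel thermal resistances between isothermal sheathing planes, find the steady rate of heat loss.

Q ≈ 12000 W

Sheathing layers in series; stud and cavity paths in parallel between them.
R_inner = 0.016/(0.764×16.2) = 0.001293 K/W
R_stud  = 0.175/(54.8×0.16×16.2) = 0.001232 K/W
R_cav   = 0.175/(0.0331×0.84×16.2) = 0.3885 K/W
1/R_core = 1/R_stud + 1/R_cav → R_core = 0.001228 K/W
R_outer = 0.01/(0.962×16.2) = 6.417×10^-4 K/W
R_total = 0.003163 K/W
Q = ΔT/R_total = 38/0.003163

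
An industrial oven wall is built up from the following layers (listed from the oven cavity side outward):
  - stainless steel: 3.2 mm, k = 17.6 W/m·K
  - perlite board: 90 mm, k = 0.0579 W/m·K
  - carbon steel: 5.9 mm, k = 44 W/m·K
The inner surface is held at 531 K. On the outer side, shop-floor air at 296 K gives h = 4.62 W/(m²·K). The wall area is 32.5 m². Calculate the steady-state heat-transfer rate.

Q ≈ 4310 W

Model the wall as resistances in series:
R_stainless steel = L/(kA) = 0.0032/(17.6×32.5) = 5.594×10^-6 K/W
R_perlite board = L/(kA) = 0.09/(0.0579×32.5) = 0.04783 K/W
R_carbon steel = L/(kA) = 0.0059/(44×32.5) = 4.126×10^-6 K/W
R_outer film = 1/(h_o·A) = 1/(4.62×32.5) = 0.00666 K/W
R_total = 0.0545 K/W
Q = ΔT / R_total = 235 / 0.0545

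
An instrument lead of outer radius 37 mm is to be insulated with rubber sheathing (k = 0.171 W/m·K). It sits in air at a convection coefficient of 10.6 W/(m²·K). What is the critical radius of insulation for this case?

r_cr ≈ 16.1 mm

For a cylinder r_cr = k/h = 0.171/10.6
r_cr = 16.1 mm; since the bare radius (37 mm) is above r_cr, any added insulation will reduce heat loss.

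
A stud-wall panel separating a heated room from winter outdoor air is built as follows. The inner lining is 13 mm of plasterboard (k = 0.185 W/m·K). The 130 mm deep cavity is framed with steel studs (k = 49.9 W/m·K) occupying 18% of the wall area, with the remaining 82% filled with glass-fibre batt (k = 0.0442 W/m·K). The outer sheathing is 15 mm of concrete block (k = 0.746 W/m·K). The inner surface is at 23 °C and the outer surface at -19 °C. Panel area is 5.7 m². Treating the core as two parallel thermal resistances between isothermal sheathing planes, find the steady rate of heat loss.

Sheathing layers in series; stud and cavity paths in parallel between them.
R_inner = 0.013/(0.185×5.7) = 0.01233 K/W
R_stud  = 0.13/(49.9×0.18×5.7) = 0.002539 K/W
R_cav   = 0.13/(0.0442×0.82×5.7) = 0.6293 K/W
1/R_core = 1/R_stud + 1/R_cav → R_core = 0.002529 K/W
R_outer = 0.015/(0.746×5.7) = 0.003528 K/W
R_total = 0.01838 K/W
Q = ΔT/R_total = 42/0.01838

Q ≈ 2280 W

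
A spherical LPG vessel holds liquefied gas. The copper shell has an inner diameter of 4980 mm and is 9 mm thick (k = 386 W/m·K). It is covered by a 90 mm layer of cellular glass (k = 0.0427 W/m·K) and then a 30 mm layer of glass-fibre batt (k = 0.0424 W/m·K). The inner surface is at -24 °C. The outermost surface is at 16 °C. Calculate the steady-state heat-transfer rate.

For a spherical shell R = (1/r₁ − 1/r₂)/(4πk); film R = 1/(h·4πr²). In series:
R_copper shell = (1/2.49 − 1/2.499)/(4π×386) = 2.982×10^-7 K/W
R_cellular glass = (1/2.499 − 1/2.589)/(4π×0.0427) = 0.02592 K/W
R_glass-fibre batt = (1/2.589 − 1/2.619)/(4π×0.0424) = 0.008304 K/W
R_total = 0.03423 K/W
Q = ΔT/R_total = 40/0.03423

Q ≈ 1170 W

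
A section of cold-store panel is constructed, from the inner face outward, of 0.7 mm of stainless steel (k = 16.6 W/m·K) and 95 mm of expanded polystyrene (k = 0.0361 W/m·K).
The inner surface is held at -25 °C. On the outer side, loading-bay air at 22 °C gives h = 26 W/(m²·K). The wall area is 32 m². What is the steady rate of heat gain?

Q ≈ 563 W

Thermal resistances in series:
R_stainless steel = L/(kA) = 0.0007/(16.6×32) = 1.318×10^-6 K/W
R_expanded polystyrene = L/(kA) = 0.095/(0.0361×32) = 0.08224 K/W
R_outer film = 1/(h_o·A) = 1/(26×32) = 0.001202 K/W
R_total = 0.08344 K/W
Q = ΔT / R_total = 47 / 0.08344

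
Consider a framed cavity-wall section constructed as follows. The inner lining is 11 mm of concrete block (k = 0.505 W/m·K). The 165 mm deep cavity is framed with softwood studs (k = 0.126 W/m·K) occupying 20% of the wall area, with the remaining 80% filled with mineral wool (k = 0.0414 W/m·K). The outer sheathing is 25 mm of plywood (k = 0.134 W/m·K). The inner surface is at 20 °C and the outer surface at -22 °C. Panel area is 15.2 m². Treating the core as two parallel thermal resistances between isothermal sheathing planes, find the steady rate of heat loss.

Sheathing layers in series; stud and cavity paths in parallel between them.
R_inner = 0.011/(0.505×15.2) = 0.001433 K/W
R_stud  = 0.165/(0.126×0.2×15.2) = 0.4308 K/W
R_cav   = 0.165/(0.0414×0.8×15.2) = 0.3278 K/W
1/R_core = 1/R_stud + 1/R_cav → R_core = 0.1861 K/W
R_outer = 0.025/(0.134×15.2) = 0.01227 K/W
R_total = 0.1998 K/W
Q = ΔT/R_total = 42/0.1998

Q ≈ 210 W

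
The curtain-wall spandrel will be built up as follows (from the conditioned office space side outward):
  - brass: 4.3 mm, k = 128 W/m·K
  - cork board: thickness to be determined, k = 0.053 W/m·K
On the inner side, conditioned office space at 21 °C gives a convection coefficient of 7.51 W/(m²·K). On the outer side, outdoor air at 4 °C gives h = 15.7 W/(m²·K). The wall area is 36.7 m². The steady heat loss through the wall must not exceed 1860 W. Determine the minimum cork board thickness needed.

Treating each layer as a thermal resistance in series:
R_inner film = 1/(h_i·A) = 1/(7.51×36.7) = 0.003628 K/W
R_brass = L/(kA) = 0.0043/(128×36.7) = 9.154×10^-7 K/W
R_outer film = 1/(h_o·A) = 1/(15.7×36.7) = 0.001736 K/W
Sum of the known resistances R_other = 0.005365 K/W
Required total resistance R_tot = ΔT/Q_allow = 17/1860 = 0.00914 K/W
R_cork board = R_tot − R_other = 0.003775 K/W
L = R·k·A = 0.003775×0.053×36.7

L ≈ 7.34 mm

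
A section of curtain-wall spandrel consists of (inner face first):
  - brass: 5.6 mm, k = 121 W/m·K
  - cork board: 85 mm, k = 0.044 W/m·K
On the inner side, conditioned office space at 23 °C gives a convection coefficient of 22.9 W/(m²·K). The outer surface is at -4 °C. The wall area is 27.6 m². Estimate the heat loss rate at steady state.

Q ≈ 377 W

Treating each layer as a thermal resistance in series:
R_inner film = 1/(h_i·A) = 1/(22.9×27.6) = 0.001582 K/W
R_brass = L/(kA) = 0.0056/(121×27.6) = 1.677×10^-6 K/W
R_cork board = L/(kA) = 0.085/(0.044×27.6) = 0.06999 K/W
R_total = 0.07158 K/W
Q = ΔT / R_total = 27 / 0.07158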